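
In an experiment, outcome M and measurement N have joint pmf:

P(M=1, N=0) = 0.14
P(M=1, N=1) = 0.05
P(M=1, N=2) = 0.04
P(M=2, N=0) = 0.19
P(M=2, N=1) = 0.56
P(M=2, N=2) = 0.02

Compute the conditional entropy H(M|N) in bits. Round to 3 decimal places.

Chain rule: H(M|N) = H(M,N) − H(N).
Marginals: p(M) = (0.2300, 0.7700), p(N) = (0.3300, 0.6100, 0.0600).
H(M,N) = 1.8355 bits; H(N) = 1.2064 bits.
H(M|N) = 1.8355 − 1.2064 = 0.629 bits.

0.629 bits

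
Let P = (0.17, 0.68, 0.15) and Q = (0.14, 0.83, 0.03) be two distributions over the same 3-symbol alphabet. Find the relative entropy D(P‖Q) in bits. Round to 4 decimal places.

0.2004 bits

D(P‖Q) = Σ p·log₂(p/q).
  0.17·log₂(0.17/0.14) = 0.04762
  0.68·log₂(0.68/0.83) = -0.19555
  0.15·log₂(0.15/0.03) = 0.34829
D(P‖Q) = 0.2004 bits.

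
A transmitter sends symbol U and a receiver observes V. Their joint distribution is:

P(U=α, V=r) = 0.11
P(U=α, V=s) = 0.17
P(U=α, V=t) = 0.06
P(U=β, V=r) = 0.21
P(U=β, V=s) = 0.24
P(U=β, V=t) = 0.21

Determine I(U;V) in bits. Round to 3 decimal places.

0.020 bits

Marginals: p(U) = (0.3400, 0.6600), p(V) = (0.3200, 0.4100, 0.2700).
I(U;V) = Σ p(x,y)·log₂[p(x,y)/(p(x)p(y))].
  (α,r): 0.11·log₂(1.0110) = 0.0017
  (α,s): 0.17·log₂(1.2195) = 0.0487
  (α,t): 0.06·log₂(0.6536) = -0.0368
  (β,r): 0.21·log₂(0.9943) = -0.0017
  (β,s): 0.24·log₂(0.8869) = -0.0416
  (β,t): 0.21·log₂(1.1785) = 0.0497
Sum = 0.020 bits.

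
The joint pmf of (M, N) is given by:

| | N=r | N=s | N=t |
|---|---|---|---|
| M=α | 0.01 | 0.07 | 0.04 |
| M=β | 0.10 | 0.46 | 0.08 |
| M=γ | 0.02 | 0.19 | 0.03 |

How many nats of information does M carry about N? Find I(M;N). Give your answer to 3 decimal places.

Marginals: p(M) = (0.1200, 0.6400, 0.2400), p(N) = (0.1300, 0.7200, 0.1500).
I(M;N) = Σ p(x,y)·ln[p(x,y)/(p(x)p(y))].
  (α,r): 0.01·ln(0.6410) = -0.0044
  (α,s): 0.07·ln(0.8102) = -0.0147
  (α,t): 0.04·ln(2.2222) = 0.0319
  (β,r): 0.10·ln(1.2019) = 0.0184
  (β,s): 0.46·ln(0.9983) = -0.0008
  (β,t): 0.08·ln(0.8333) = -0.0146
  (γ,r): 0.02·ln(0.6410) = -0.0089
  (γ,s): 0.19·ln(1.0995) = 0.0180
  (γ,t): 0.03·ln(0.8333) = -0.0055
Sum = 0.019 nats.

0.019 nats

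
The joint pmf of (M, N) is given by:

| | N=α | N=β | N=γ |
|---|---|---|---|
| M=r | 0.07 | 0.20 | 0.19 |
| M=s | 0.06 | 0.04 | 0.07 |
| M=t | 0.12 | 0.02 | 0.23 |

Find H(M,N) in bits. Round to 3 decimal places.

H(M,N) = −Σ p(x,y)·log₂ p(x,y) over all 9 cells.
  cell (r,α): −0.07·log₂0.07 = 0.2686
  cell (r,β): −0.20·log₂0.20 = 0.4644
  cell (r,γ): −0.19·log₂0.19 = 0.4552
  cell (s,α): −0.06·log₂0.06 = 0.2435
  cell (s,β): −0.04·log₂0.04 = 0.1858
  cell (s,γ): −0.07·log₂0.07 = 0.2686
  cell (t,α): −0.12·log₂0.12 = 0.3671
  cell (t,β): −0.02·log₂0.02 = 0.1129
  cell (t,γ): −0.23·log₂0.23 = 0.4877
Sum = 2.854 bits.

2.854 bits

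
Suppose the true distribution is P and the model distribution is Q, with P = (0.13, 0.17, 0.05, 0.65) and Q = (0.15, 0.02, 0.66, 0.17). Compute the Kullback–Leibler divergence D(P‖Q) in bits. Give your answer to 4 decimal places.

1.5696 bits

D(P‖Q) = Σ p·log₂(p/q).
  0.13·log₂(0.13/0.15) = -0.02684
  0.17·log₂(0.17/0.02) = 0.52487
  0.05·log₂(0.05/0.66) = -0.18612
  0.65·log₂(0.65/0.17) = 1.25769
D(P‖Q) = 1.5696 bits.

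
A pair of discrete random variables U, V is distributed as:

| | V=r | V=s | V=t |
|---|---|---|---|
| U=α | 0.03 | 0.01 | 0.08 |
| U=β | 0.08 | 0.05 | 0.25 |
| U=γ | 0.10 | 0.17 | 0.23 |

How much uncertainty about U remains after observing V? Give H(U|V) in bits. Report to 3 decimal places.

1.343 bits

Marginals: p(U) = (0.1200, 0.3800, 0.5000), p(V) = (0.2100, 0.2300, 0.5600).
H(U|V) = Σ p(V) · H(U|V=·).
  V=r: p=0.2100, H(U|V=r) = 1.4412
  V=s: p=0.2300, H(U|V=s) = 0.9976
  V=t: p=0.5600, H(U|V=t) = 1.4477
Weighted sum = 1.343 bits.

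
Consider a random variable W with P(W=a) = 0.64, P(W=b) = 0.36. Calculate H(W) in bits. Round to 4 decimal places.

H(W) = −Σ p·log₂ p.
  −(0.64)·log₂(0.64) = 0.41207
  −(0.36)·log₂(0.36) = 0.53062
Sum: 0.41207 + 0.53062 = 0.9427 bits.

0.9427 bits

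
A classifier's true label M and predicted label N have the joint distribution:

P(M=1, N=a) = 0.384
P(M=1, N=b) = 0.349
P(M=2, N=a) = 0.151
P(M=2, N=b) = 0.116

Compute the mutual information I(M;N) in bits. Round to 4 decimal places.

0.0010 bits

Marginals: p(M) = (0.7330, 0.2670), p(N) = (0.5350, 0.4650).
I(M;N) = Σ p(x,y)·log₂[p(x,y)/(p(x)p(y))].
  (1,a): 0.384·log₂(0.9792) = -0.01164
  (1,b): 0.349·log₂(1.0239) = 0.01190
  (2,a): 0.151·log₂(1.0571) = 0.01209
  (2,b): 0.116·log₂(0.9343) = -0.01137
Sum = 0.0010 bits.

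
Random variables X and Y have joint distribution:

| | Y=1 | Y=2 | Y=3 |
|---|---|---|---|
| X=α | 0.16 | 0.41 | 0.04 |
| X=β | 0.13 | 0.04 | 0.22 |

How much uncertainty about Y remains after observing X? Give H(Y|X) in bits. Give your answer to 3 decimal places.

Chain rule: H(Y|X) = H(X,Y) − H(X).
Marginals: p(X) = (0.6100, 0.3900), p(Y) = (0.2900, 0.4500, 0.2600).
H(X,Y) = 2.1851 bits; H(X) = 0.9648 bits.
H(Y|X) = 2.1851 − 0.9648 = 1.220 bits.

1.220 bits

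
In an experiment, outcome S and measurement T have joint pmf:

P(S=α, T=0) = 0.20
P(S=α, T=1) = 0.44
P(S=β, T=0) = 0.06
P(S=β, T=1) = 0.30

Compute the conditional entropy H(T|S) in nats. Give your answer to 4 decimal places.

Marginals: p(S) = (0.6400, 0.3600), p(T) = (0.2600, 0.7400).
H(T|S) = Σ p(S) · H(T|S=·).
  S=α: p=0.6400, H(T|S=α) = 0.6211
  S=β: p=0.3600, H(T|S=β) = 0.4506
Weighted sum = 0.5597 nats.

0.5597 nats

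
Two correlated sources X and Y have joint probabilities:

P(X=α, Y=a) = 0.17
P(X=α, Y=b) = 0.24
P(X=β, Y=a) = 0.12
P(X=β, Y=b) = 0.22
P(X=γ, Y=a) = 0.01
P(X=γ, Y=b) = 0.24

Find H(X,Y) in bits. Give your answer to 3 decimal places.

H(X,Y) = −Σ p(x,y)·log₂ p(x,y) over all 6 cells.
  cell (α,a): −0.17·log₂0.17 = 0.4346
  cell (α,b): −0.24·log₂0.24 = 0.4941
  cell (β,a): −0.12·log₂0.12 = 0.3671
  cell (β,b): −0.22·log₂0.22 = 0.4806
  cell (γ,a): −0.01·log₂0.01 = 0.0664
  cell (γ,b): −0.24·log₂0.24 = 0.4941
Sum = 2.337 bits.

2.337 bits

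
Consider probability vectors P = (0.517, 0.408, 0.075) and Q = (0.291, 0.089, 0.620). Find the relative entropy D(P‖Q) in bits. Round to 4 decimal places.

1.0964 bits

D(P‖Q) = Σ p·log₂(p/q).
  0.517·log₂(0.517/0.291) = 0.42867
  0.408·log₂(0.408/0.089) = 0.89625
  0.075·log₂(0.075/0.620) = -0.22855
D(P‖Q) = 1.0964 bits.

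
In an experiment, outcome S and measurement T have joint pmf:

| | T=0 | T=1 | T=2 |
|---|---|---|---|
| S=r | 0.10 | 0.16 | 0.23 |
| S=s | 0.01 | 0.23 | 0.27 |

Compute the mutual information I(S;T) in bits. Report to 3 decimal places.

Marginals: p(S) = (0.4900, 0.5100), p(T) = (0.1100, 0.3900, 0.5000).
I(S;T) = H(S) + H(T) − H(S,T).
H(S) = 0.9997, H(T) = 1.3801, H(S,T) = 2.3070.
I(S;T) = 0.9997 + 1.3801 − 2.3070 = 0.073 bits.

0.073 bits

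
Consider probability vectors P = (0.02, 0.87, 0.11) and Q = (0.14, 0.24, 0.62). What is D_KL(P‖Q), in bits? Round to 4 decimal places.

D(P‖Q) = Σ p·log₂(p/q).
  0.02·log₂(0.02/0.14) = -0.05615
  0.87·log₂(0.87/0.24) = 1.61644
  0.11·log₂(0.11/0.62) = -0.27442
D(P‖Q) = 1.2859 bits.

1.2859 bits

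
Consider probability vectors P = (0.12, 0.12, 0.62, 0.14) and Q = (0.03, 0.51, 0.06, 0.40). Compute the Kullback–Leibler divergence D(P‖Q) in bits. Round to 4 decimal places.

D(P‖Q) = Σ p·log₂(p/q).
  0.12·log₂(0.12/0.03) = 0.24000
  0.12·log₂(0.12/0.51) = -0.25050
  0.62·log₂(0.62/0.06) = 2.08892
  0.14·log₂(0.14/0.40) = -0.21204
D(P‖Q) = 1.8664 bits.

1.8664 bits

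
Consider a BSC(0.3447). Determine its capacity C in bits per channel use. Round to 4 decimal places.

Binary symmetric channel: C = 1 − h₂(ε) where h₂ is the binary entropy function.
h₂(0.3447) = −0.3447·log₂0.3447 − 0.6553·log₂0.6553 = 0.9292.
C = 1 − 0.9292 = 0.0708 bits per channel use.

0.0708 bits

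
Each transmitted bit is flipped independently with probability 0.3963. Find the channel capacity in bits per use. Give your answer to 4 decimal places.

Binary symmetric channel: C = 1 − h₂(ε) where h₂ is the binary entropy function.
h₂(0.3963) = −0.3963·log₂0.3963 − 0.6037·log₂0.6037 = 0.9687.
C = 1 − 0.9687 = 0.0313 bits per channel use.

0.0313 bits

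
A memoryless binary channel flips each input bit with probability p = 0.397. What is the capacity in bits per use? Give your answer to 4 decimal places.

Binary symmetric channel: C = 1 − h₂(ε) where h₂ is the binary entropy function.
h₂(0.397) = −0.397·log₂0.397 − 0.603·log₂0.603 = 0.9692.
C = 1 − 0.9692 = 0.0308 bits per channel use.

0.0308 bits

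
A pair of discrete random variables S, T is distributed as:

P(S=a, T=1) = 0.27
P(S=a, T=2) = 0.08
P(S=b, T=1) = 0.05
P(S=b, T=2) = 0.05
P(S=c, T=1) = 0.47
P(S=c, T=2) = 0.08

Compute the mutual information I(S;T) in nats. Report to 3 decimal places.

0.028 nats

Marginals: p(S) = (0.3500, 0.1000, 0.5500), p(T) = (0.7900, 0.2100).
I(S;T) = Σ p(x,y)·ln[p(x,y)/(p(x)p(y))].
  (a,1): 0.27·ln(0.9765) = -0.0064
  (a,2): 0.08·ln(1.0884) = 0.0068
  (b,1): 0.05·ln(0.6329) = -0.0229
  (b,2): 0.05·ln(2.3810) = 0.0434
  (c,1): 0.47·ln(1.0817) = 0.0369
  (c,2): 0.08·ln(0.6926) = -0.0294
Sum = 0.028 nats.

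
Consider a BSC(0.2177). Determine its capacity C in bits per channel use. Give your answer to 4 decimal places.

Binary symmetric channel: C = 1 − h₂(ε) where h₂ is the binary entropy function.
h₂(0.2177) = −0.2177·log₂0.2177 − 0.7823·log₂0.7823 = 0.7559.
C = 1 − 0.7559 = 0.2441 bits per channel use.

0.2441 bits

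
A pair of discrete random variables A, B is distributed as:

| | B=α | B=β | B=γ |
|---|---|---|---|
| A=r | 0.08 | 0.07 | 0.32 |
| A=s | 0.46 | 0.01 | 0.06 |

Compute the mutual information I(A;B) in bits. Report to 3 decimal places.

Marginals: p(A) = (0.4700, 0.5300), p(B) = (0.5400, 0.0800, 0.3800).
I(A;B) = H(A) + H(B) − H(A,B).
H(A) = 0.9974, H(B) = 1.3020, H(A,B) = 1.9114.
I(A;B) = 0.9974 + 1.3020 − 1.9114 = 0.388 bits.

0.388 bits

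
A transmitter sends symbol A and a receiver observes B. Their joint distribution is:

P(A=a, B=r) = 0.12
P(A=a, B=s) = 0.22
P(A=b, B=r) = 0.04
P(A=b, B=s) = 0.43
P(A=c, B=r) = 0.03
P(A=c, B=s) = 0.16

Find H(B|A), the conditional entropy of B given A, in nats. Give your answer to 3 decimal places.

0.440 nats

Marginals: p(A) = (0.3400, 0.4700, 0.1900), p(B) = (0.1900, 0.8100).
H(B|A) = Σ p(A) · H(B|A=·).
  A=a: p=0.3400, H(B|A=a) = 0.6492
  A=b: p=0.4700, H(B|A=b) = 0.2911
  A=c: p=0.1900, H(B|A=c) = 0.4362
Weighted sum = 0.440 nats.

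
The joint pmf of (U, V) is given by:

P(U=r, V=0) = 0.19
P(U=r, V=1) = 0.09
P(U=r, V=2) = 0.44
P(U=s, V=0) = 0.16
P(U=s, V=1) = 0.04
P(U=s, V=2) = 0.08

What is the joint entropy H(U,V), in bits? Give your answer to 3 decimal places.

H(U,V) = −Σ p(x,y)·log₂ p(x,y) over all 6 cells.
  cell (r,0): −0.19·log₂0.19 = 0.4552
  cell (r,1): −0.09·log₂0.09 = 0.3127
  cell (r,2): −0.44·log₂0.44 = 0.5211
  cell (s,0): −0.16·log₂0.16 = 0.4230
  cell (s,1): −0.04·log₂0.04 = 0.1858
  cell (s,2): −0.08·log₂0.08 = 0.2915
Sum = 2.189 bits.

2.189 bits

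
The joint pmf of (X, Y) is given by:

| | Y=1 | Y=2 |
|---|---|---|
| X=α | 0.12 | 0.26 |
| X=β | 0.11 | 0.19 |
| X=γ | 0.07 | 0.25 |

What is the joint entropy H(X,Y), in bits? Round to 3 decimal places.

H(X,Y) = −Σ p(x,y)·log₂ p(x,y) over all 6 cells.
  cell (α,1): −0.12·log₂0.12 = 0.3671
  cell (α,2): −0.26·log₂0.26 = 0.5053
  cell (β,1): −0.11·log₂0.11 = 0.3503
  cell (β,2): −0.19·log₂0.19 = 0.4552
  cell (γ,1): −0.07·log₂0.07 = 0.2686
  cell (γ,2): −0.25·log₂0.25 = 0.5000
Sum = 2.446 bits.

2.446 bits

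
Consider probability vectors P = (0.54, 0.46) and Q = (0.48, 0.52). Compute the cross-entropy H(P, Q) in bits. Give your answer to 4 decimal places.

1.0058 bits

H(P,Q) = −Σ p·log₂ q.
  −0.54·log₂(0.48) = 0.57180
  −0.46·log₂(0.52) = 0.43397
H(P,Q) = 1.0058 bits.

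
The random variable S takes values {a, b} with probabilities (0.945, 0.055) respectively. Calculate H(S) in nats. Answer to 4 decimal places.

H(S) = −Σ p·ln p.
  −(0.945)·ln(0.945) = 0.05346
  −(0.055)·ln(0.055) = 0.15952
Sum: 0.05346 + 0.15952 = 0.2130 nats.

0.2130 nats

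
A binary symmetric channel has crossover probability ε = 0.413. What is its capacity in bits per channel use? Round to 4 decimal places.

Binary symmetric channel: C = 1 − h₂(ε) where h₂ is the binary entropy function.
h₂(0.413) = −0.413·log₂0.413 − 0.587·log₂0.587 = 0.9780.
C = 1 − 0.9780 = 0.0220 bits per channel use.

0.0220 bits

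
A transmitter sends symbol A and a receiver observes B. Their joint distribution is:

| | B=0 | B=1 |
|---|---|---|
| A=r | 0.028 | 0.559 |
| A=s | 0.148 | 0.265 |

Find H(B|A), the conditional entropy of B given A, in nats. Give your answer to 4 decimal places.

0.3820 nats

Marginals: p(A) = (0.5870, 0.4130), p(B) = (0.1760, 0.8240).
H(B|A) = Σ p(A) · H(B|A=·).
  A=r: p=0.5870, H(B|A=r) = 0.1917
  A=s: p=0.4130, H(B|A=s) = 0.6525
Weighted sum = 0.3820 nats.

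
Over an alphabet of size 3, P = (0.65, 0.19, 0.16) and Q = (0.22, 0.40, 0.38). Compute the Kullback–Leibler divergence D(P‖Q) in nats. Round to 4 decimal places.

0.4243 nats

D(P‖Q) = Σ p·ln(p/q).
  0.65·ln(0.65/0.22) = 0.70417
  0.19·ln(0.19/0.40) = -0.14144
  0.16·ln(0.16/0.38) = -0.13840
D(P‖Q) = 0.4243 nats.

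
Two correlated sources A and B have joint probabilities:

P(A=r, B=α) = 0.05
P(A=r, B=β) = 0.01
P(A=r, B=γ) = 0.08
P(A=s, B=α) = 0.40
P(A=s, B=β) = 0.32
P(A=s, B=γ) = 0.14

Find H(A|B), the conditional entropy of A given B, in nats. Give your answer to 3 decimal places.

Chain rule: H(A|B) = H(A,B) − H(B).
Marginals: p(A) = (0.1400, 0.8600), p(B) = (0.4500, 0.3300, 0.2200).
H(A,B) = 1.4043 nats; H(B) = 1.0583 nats.
H(A|B) = 1.4043 − 1.0583 = 0.346 nats.

0.346 nats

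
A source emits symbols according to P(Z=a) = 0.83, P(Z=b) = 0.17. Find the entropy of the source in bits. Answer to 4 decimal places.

H(Z) = −Σ p·log₂ p.
  −(0.83)·log₂(0.83) = 0.22312
  −(0.17)·log₂(0.17) = 0.43459
Sum: 0.22312 + 0.43459 = 0.6577 bits.

0.6577 bits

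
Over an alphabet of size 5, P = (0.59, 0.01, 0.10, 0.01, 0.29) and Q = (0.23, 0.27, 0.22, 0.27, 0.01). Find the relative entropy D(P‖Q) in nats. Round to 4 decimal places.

1.3876 nats

D(P‖Q) = Σ p·ln(p/q).
  0.59·ln(0.59/0.23) = 0.55581
  0.01·ln(0.01/0.27) = -0.03296
  0.10·ln(0.10/0.22) = -0.07885
  0.01·ln(0.01/0.27) = -0.03296
  0.29·ln(0.29/0.01) = 0.97652
D(P‖Q) = 1.3876 nats.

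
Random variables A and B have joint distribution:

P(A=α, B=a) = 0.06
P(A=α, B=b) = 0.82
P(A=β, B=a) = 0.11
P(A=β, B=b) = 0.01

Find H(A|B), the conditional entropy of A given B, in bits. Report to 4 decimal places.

Chain rule: H(A|B) = H(A,B) − H(B).
Marginals: p(A) = (0.8800, 0.1200), p(B) = (0.1700, 0.8300).
H(A,B) = 0.8950 bits; H(B) = 0.6577 bits.
H(A|B) = 0.8950 − 0.6577 = 0.2373 bits.

0.2373 bits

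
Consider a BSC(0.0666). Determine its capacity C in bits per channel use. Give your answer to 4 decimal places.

0.6469 bits

Binary symmetric channel: C = 1 − h₂(ε) where h₂ is the binary entropy function.
h₂(0.0666) = −0.0666·log₂0.0666 − 0.9334·log₂0.9334 = 0.3531.
C = 1 − 0.3531 = 0.6469 bits per channel use.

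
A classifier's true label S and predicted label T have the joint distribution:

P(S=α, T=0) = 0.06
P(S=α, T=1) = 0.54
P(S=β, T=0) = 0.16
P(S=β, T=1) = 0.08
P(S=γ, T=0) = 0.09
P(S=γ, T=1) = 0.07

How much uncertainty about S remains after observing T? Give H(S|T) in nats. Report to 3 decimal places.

0.781 nats

Chain rule: H(S|T) = H(S,T) − H(T).
Marginals: p(S) = (0.6000, 0.2400, 0.1600), p(T) = (0.3100, 0.6900).
H(S,T) = 1.3997 nats; H(T) = 0.6191 nats.
H(S|T) = 1.3997 − 0.6191 = 0.781 nats.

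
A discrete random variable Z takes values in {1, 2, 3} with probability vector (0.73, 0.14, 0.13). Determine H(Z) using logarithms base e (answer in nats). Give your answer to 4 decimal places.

H(Z) = −Σ p·ln p.
  −(0.73)·ln(0.73) = 0.22974
  −(0.14)·ln(0.14) = 0.27526
  −(0.13)·ln(0.13) = 0.26523
Sum: 0.22974 + 0.27526 + 0.26523 = 0.7702 nats.

0.7702 nats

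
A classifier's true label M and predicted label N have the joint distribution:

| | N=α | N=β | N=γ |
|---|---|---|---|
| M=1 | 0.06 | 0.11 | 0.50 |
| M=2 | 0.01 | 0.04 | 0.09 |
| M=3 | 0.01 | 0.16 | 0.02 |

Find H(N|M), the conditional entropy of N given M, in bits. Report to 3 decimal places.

1.022 bits

Marginals: p(M) = (0.6700, 0.1400, 0.1900), p(N) = (0.0800, 0.3100, 0.6100).
H(N|M) = Σ p(M) · H(N|M=·).
  M=1: p=0.6700, H(N|M=1) = 1.0548
  M=2: p=0.1400, H(N|M=2) = 1.1981
  M=3: p=0.1900, H(N|M=3) = 0.7742
Weighted sum = 1.022 bits.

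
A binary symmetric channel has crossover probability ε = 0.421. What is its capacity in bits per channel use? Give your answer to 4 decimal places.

Binary symmetric channel: C = 1 − h₂(ε) where h₂ is the binary entropy function.
h₂(0.421) = −0.421·log₂0.421 − 0.579·log₂0.579 = 0.9819.
C = 1 − 0.9819 = 0.0181 bits per channel use.

0.0181 bits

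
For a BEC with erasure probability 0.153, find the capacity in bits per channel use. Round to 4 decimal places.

0.8470 bits

Binary erasure channel: capacity C = 1 − ε.
C = 1 − 0.153 = 0.8470 bits per channel use.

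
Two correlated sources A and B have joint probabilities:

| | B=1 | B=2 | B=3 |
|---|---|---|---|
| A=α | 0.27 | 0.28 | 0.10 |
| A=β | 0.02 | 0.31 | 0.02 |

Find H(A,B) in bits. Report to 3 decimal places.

2.106 bits

H(A,B) = −Σ p(x,y)·log₂ p(x,y) over all 6 cells.
  cell (α,1): −0.27·log₂0.27 = 0.5100
  cell (α,2): −0.28·log₂0.28 = 0.5142
  cell (α,3): −0.10·log₂0.10 = 0.3322
  cell (β,1): −0.02·log₂0.02 = 0.1129
  cell (β,2): −0.31·log₂0.31 = 0.5238
  cell (β,3): −0.02·log₂0.02 = 0.1129
Sum = 2.106 bits.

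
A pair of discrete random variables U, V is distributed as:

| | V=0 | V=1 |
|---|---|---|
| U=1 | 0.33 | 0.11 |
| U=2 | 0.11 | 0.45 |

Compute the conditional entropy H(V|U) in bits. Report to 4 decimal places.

0.7572 bits

Chain rule: H(V|U) = H(U,V) − H(U).
Marginals: p(U) = (0.4400, 0.5600), p(V) = (0.4400, 0.5600).
H(U,V) = 1.7468 bits; H(U) = 0.9896 bits.
H(V|U) = 1.7468 − 0.9896 = 0.7572 bits.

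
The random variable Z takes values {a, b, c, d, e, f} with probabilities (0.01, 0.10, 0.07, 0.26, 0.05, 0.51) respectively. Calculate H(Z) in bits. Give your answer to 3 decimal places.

H(Z) = −Σ p·log₂ p.
  −(0.01)·log₂(0.01) = 0.0664
  −(0.10)·log₂(0.10) = 0.3322
  −(0.07)·log₂(0.07) = 0.2686
  −(0.26)·log₂(0.26) = 0.5053
  −(0.05)·log₂(0.05) = 0.2161
  −(0.51)·log₂(0.51) = 0.4954
Sum: 0.0664 + 0.3322 + 0.2686 + 0.5053 + 0.2161 + 0.4954 = 1.884 bits.

1.884 bits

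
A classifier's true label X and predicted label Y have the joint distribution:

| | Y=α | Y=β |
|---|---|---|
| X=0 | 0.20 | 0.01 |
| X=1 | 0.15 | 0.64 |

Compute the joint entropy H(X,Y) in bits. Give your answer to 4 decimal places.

1.3534 bits

H(X,Y) = −Σ p(x,y)·log₂ p(x,y) over all 4 cells.
  cell (0,α): −0.20·log₂0.20 = 0.46439
  cell (0,β): −0.01·log₂0.01 = 0.06644
  cell (1,α): −0.15·log₂0.15 = 0.41054
  cell (1,β): −0.64·log₂0.64 = 0.41207
Sum = 1.3534 bits.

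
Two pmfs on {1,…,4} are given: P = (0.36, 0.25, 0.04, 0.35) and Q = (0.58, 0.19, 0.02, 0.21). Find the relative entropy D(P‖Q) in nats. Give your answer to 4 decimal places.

D(P‖Q) = Σ p·ln(p/q).
  0.36·ln(0.36/0.58) = -0.17169
  0.25·ln(0.25/0.19) = 0.06861
  0.04·ln(0.04/0.02) = 0.02773
  0.35·ln(0.35/0.21) = 0.17879
D(P‖Q) = 0.1034 nats.

0.1034 nats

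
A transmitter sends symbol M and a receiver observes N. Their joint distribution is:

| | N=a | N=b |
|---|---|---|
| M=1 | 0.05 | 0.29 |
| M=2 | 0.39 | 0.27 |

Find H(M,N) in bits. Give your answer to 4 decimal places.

H(M,N) = −Σ p(x,y)·log₂ p(x,y) over all 4 cells.
  cell (1,a): −0.05·log₂0.05 = 0.21610
  cell (1,b): −0.29·log₂0.29 = 0.51790
  cell (2,a): −0.39·log₂0.39 = 0.52980
  cell (2,b): −0.27·log₂0.27 = 0.51002
Sum = 1.7738 bits.

1.7738 bits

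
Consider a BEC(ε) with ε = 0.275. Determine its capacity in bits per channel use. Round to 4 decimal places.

Binary erasure channel: capacity C = 1 − ε.
C = 1 − 0.275 = 0.7250 bits per channel use.

0.7250 bits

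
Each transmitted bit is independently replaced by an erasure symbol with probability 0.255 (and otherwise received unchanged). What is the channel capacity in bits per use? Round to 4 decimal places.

0.7450 bits

Binary erasure channel: capacity C = 1 − ε.
C = 1 − 0.255 = 0.7450 bits per channel use.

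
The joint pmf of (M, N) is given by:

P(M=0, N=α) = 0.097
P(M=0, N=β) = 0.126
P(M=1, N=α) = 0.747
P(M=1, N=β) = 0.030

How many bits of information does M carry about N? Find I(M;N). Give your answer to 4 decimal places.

0.2211 bits

Marginals: p(M) = (0.2230, 0.7770), p(N) = (0.8440, 0.1560).
I(M;N) = Σ p(x,y)·log₂[p(x,y)/(p(x)p(y))].
  (0,α): 0.097·log₂(0.5154) = -0.09276
  (0,β): 0.126·log₂(3.6219) = 0.23395
  (1,α): 0.747·log₂(1.1391) = 0.14035
  (1,β): 0.030·log₂(0.2475) = -0.06043
Sum = 0.2211 bits.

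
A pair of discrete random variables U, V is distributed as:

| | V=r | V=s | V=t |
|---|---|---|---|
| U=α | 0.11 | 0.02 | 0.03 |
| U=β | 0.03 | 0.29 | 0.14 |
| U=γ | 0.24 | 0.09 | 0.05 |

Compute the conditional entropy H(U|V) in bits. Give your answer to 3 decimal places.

Marginals: p(U) = (0.1600, 0.4600, 0.3800), p(V) = (0.3800, 0.4000, 0.2200).
H(U|V) = Σ p(V) · H(U|V=·).
  V=r: p=0.3800, H(U|V=r) = 1.2256
  V=s: p=0.4000, H(U|V=s) = 1.0367
  V=t: p=0.2200, H(U|V=t) = 1.2927
Weighted sum = 1.165 bits.

1.165 bits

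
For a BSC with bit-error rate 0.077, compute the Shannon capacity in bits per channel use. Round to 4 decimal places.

0.6085 bits

Binary symmetric channel: C = 1 − h₂(ε) where h₂ is the binary entropy function.
h₂(0.077) = −0.077·log₂0.077 − 0.923·log₂0.923 = 0.3915.
C = 1 − 0.3915 = 0.6085 bits per channel use.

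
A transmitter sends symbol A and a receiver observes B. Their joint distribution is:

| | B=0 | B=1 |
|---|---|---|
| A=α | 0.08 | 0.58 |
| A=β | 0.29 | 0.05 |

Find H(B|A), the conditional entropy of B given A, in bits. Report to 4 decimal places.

0.5565 bits

Marginals: p(A) = (0.6600, 0.3400), p(B) = (0.3700, 0.6300).
H(B|A) = Σ p(A) · H(B|A=·).
  A=α: p=0.6600, H(B|A=α) = 0.5328
  A=β: p=0.3400, H(B|A=β) = 0.6024
Weighted sum = 0.5565 bits.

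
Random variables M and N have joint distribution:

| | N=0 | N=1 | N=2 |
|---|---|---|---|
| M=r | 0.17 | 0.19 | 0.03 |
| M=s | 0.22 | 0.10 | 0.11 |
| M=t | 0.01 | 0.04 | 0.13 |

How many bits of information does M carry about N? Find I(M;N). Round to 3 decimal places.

0.226 bits

Marginals: p(M) = (0.3900, 0.4300, 0.1800), p(N) = (0.4000, 0.3300, 0.2700).
I(M;N) = Σ p(x,y)·log₂[p(x,y)/(p(x)p(y))].
  (r,0): 0.17·log₂(1.0897) = 0.0211
  (r,1): 0.19·log₂(1.4763) = 0.1068
  (r,2): 0.03·log₂(0.2849) = -0.0543
  (s,0): 0.22·log₂(1.2791) = 0.0781
  (s,1): 0.10·log₂(0.7047) = -0.0505
  (s,2): 0.11·log₂(0.9475) = -0.0086
  (t,0): 0.01·log₂(0.1389) = -0.0285
  (t,1): 0.04·log₂(0.6734) = -0.0228
  (t,2): 0.13·log₂(2.6749) = 0.1845
Sum = 0.226 bits.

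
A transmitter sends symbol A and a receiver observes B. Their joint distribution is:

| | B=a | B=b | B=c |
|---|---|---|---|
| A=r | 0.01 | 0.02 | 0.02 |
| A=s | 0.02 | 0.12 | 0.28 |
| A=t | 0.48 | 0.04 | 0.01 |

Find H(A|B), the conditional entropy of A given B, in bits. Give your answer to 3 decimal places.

0.582 bits

Marginals: p(A) = (0.0500, 0.4200, 0.5300), p(B) = (0.5100, 0.1800, 0.3100).
H(A|B) = Σ p(B) · H(A|B=·).
  B=a: p=0.5100, H(A|B=a) = 0.3768
  B=b: p=0.1800, H(A|B=b) = 1.2244
  B=c: p=0.3100, H(A|B=c) = 0.5476
Weighted sum = 0.582 bits.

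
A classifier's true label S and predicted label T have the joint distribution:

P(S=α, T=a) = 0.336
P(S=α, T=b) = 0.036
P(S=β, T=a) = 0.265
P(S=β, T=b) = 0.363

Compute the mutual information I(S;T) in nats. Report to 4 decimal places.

Marginals: p(S) = (0.3720, 0.6280), p(T) = (0.6010, 0.3990).
I(S;T) = Σ p(x,y)·ln[p(x,y)/(p(x)p(y))].
  (α,a): 0.336·ln(1.5029) = 0.13688
  (α,b): 0.036·ln(0.2425) = -0.05100
  (β,a): 0.265·ln(0.7021) = -0.09372
  (β,b): 0.363·ln(1.4487) = 0.13455
Sum = 0.1267 nats.

0.1267 nats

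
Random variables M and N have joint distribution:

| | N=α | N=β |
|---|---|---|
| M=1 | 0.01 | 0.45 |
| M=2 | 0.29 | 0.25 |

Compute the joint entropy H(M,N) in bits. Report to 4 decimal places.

H(M,N) = −Σ p(x,y)·log₂ p(x,y) over all 4 cells.
  cell (1,α): −0.01·log₂0.01 = 0.06644
  cell (1,β): −0.45·log₂0.45 = 0.51840
  cell (2,α): −0.29·log₂0.29 = 0.51790
  cell (2,β): −0.25·log₂0.25 = 0.50000
Sum = 1.6027 bits.

1.6027 bits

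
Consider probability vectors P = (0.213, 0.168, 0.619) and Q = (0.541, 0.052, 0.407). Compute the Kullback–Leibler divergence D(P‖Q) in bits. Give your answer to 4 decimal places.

0.3722 bits

D(P‖Q) = Σ p·log₂(p/q).
  0.213·log₂(0.213/0.541) = -0.28644
  0.168·log₂(0.168/0.052) = 0.28424
  0.619·log₂(0.619/0.407) = 0.37444
D(P‖Q) = 0.3722 bits.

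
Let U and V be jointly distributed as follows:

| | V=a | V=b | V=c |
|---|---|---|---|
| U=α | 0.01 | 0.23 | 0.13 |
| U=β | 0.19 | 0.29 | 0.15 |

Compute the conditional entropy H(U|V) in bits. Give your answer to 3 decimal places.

Marginals: p(U) = (0.3700, 0.6300), p(V) = (0.2000, 0.5200, 0.2800).
H(U|V) = Σ p(V) · H(U|V=·).
  V=a: p=0.2000, H(U|V=a) = 0.2864
  V=b: p=0.5200, H(U|V=b) = 0.9904
  V=c: p=0.2800, H(U|V=c) = 0.9963
Weighted sum = 0.851 bits.

0.851 bits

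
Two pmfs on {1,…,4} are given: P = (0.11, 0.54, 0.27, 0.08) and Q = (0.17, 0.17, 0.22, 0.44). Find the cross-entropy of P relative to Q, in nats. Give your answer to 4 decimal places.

1.6263 nats

H(P,Q) = −Σ p·ln q.
  −0.11·ln(0.17) = 0.19492
  −0.54·ln(0.17) = 0.95686
  −0.27·ln(0.22) = 0.40881
  −0.08·ln(0.44) = 0.06568
H(P,Q) = 1.6263 nats.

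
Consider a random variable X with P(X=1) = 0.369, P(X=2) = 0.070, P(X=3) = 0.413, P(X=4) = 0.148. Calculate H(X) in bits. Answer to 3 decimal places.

H(X) = −Σ p·log₂ p.
  −(0.369)·log₂(0.369) = 0.5307
  −(0.070)·log₂(0.070) = 0.2686
  −(0.413)·log₂(0.413) = 0.5269
  −(0.148)·log₂(0.148) = 0.4079
Sum: 0.5307 + 0.2686 + 0.5269 + 0.4079 = 1.734 bits.

1.734 bits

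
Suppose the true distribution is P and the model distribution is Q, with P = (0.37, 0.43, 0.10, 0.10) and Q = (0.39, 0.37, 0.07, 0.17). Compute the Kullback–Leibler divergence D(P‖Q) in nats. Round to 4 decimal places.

0.0277 nats

D(P‖Q) = Σ p·ln(p/q).
  0.37·ln(0.37/0.39) = -0.01948
  0.43·ln(0.43/0.37) = 0.06462
  0.10·ln(0.10/0.07) = 0.03567
  0.10·ln(0.10/0.17) = -0.05306
D(P‖Q) = 0.0277 nats.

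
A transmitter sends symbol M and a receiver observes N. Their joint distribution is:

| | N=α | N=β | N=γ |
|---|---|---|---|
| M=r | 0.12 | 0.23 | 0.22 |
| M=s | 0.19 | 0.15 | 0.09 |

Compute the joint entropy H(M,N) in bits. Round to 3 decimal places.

2.514 bits

H(M,N) = −Σ p(x,y)·log₂ p(x,y) over all 6 cells.
  cell (r,α): −0.12·log₂0.12 = 0.3671
  cell (r,β): −0.23·log₂0.23 = 0.4877
  cell (r,γ): −0.22·log₂0.22 = 0.4806
  cell (s,α): −0.19·log₂0.19 = 0.4552
  cell (s,β): −0.15·log₂0.15 = 0.4105
  cell (s,γ): −0.09·log₂0.09 = 0.3127
Sum = 2.514 bits.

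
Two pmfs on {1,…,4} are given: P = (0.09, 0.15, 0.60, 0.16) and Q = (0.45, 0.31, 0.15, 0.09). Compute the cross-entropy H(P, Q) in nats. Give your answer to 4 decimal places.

H(P,Q) = −Σ p·ln q.
  −0.09·ln(0.45) = 0.07187
  −0.15·ln(0.31) = 0.17568
  −0.60·ln(0.15) = 1.13827
  −0.16·ln(0.09) = 0.38527
H(P,Q) = 1.7711 nats.

1.7711 nats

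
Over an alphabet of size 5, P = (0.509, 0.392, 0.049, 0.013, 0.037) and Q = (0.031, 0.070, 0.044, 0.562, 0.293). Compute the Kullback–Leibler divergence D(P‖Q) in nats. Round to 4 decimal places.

D(P‖Q) = Σ p·ln(p/q).
  0.509·ln(0.509/0.031) = 1.42442
  0.392·ln(0.392/0.070) = 0.67532
  0.049·ln(0.049/0.044) = 0.00527
  0.013·ln(0.013/0.562) = -0.04897
  0.037·ln(0.037/0.293) = -0.07656
D(P‖Q) = 1.9795 nats.

1.9795 nats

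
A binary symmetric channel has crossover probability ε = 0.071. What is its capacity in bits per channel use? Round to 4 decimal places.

0.6304 bits

Binary symmetric channel: C = 1 − h₂(ε) where h₂ is the binary entropy function.
h₂(0.071) = −0.071·log₂0.071 − 0.929·log₂0.929 = 0.3696.
C = 1 − 0.3696 = 0.6304 bits per channel use.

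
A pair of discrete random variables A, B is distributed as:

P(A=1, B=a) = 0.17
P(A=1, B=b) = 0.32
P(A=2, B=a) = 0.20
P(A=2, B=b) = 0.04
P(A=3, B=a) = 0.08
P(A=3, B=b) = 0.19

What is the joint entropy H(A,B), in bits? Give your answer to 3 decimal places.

H(A,B) = −Σ p(x,y)·log₂ p(x,y) over all 6 cells.
  cell (1,a): −0.17·log₂0.17 = 0.4346
  cell (1,b): −0.32·log₂0.32 = 0.5260
  cell (2,a): −0.20·log₂0.20 = 0.4644
  cell (2,b): −0.04·log₂0.04 = 0.1858
  cell (3,a): −0.08·log₂0.08 = 0.2915
  cell (3,b): −0.19·log₂0.19 = 0.4552
Sum = 2.357 bits.

2.357 bits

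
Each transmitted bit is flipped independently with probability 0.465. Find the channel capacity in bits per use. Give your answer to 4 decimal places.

Binary symmetric channel: C = 1 − h₂(ε) where h₂ is the binary entropy function.
h₂(0.465) = −0.465·log₂0.465 − 0.535·log₂0.535 = 0.9965.
C = 1 − 0.9965 = 0.0035 bits per channel use.

0.0035 bits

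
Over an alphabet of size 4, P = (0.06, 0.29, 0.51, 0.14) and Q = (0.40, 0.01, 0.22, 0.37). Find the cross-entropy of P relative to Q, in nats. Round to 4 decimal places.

2.3019 nats

H(P,Q) = −Σ p·ln q.
  −0.06·ln(0.40) = 0.05498
  −0.29·ln(0.01) = 1.33550
  −0.51·ln(0.22) = 0.77221
  −0.14·ln(0.37) = 0.13920
H(P,Q) = 2.3019 nats.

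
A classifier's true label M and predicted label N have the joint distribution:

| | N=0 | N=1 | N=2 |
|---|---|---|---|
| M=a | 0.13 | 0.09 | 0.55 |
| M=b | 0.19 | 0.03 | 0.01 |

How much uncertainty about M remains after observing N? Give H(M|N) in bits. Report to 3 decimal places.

Chain rule: H(M|N) = H(M,N) − H(N).
Marginals: p(M) = (0.7700, 0.2300), p(N) = (0.3200, 0.1200, 0.5600).
H(M,N) = 1.8431 bits; H(N) = 1.3615 bits.
H(M|N) = 1.8431 − 1.3615 = 0.482 bits.

0.482 bits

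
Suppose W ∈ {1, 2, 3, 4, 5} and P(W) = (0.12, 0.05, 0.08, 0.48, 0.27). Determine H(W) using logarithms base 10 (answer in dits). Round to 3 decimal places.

H(W) = −Σ p·log₁₀ p.
  −(0.12)·log₁₀(0.12) = 0.1105
  −(0.05)·log₁₀(0.05) = 0.0651
  −(0.08)·log₁₀(0.08) = 0.0878
  −(0.48)·log₁₀(0.48) = 0.1530
  −(0.27)·log₁₀(0.27) = 0.1535
Sum: 0.1105 + 0.0651 + 0.0878 + 0.1530 + 0.1535 = 0.570 dits.

0.570 dits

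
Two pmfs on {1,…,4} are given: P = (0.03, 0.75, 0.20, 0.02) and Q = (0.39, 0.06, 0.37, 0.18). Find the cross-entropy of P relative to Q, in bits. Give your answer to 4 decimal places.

H(P,Q) = −Σ p·log₂ q.
  −0.03·log₂(0.39) = 0.04075
  −0.75·log₂(0.06) = 3.04417
  −0.20·log₂(0.37) = 0.28688
  −0.02·log₂(0.18) = 0.04948
H(P,Q) = 3.4213 bits.

3.4213 bits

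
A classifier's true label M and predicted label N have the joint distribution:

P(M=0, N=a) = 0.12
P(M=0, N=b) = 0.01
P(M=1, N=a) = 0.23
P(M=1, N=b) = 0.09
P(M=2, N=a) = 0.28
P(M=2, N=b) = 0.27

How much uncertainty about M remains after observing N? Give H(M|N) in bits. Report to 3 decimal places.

1.307 bits

Marginals: p(M) = (0.1300, 0.3200, 0.5500), p(N) = (0.6300, 0.3700).
H(M|N) = Σ p(N) · H(M|N=·).
  N=a: p=0.6300, H(M|N=a) = 1.5064
  N=b: p=0.3700, H(M|N=b) = 0.9686
Weighted sum = 1.307 bits.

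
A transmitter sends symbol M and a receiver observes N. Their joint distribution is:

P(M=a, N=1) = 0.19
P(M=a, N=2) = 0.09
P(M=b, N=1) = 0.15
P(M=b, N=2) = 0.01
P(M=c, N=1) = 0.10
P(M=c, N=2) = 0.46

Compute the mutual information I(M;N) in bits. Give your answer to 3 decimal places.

0.303 bits

Marginals: p(M) = (0.2800, 0.1600, 0.5600), p(N) = (0.4400, 0.5600).
I(M;N) = Σ p(x,y)·log₂[p(x,y)/(p(x)p(y))].
  (a,1): 0.19·log₂(1.5422) = 0.1187
  (a,2): 0.09·log₂(0.5740) = -0.0721
  (b,1): 0.15·log₂(2.1307) = 0.1637
  (b,2): 0.01·log₂(0.1116) = -0.0316
  (c,1): 0.10·log₂(0.4058) = -0.1301
  (c,2): 0.46·log₂(1.4668) = 0.2542
Sum = 0.303 bits.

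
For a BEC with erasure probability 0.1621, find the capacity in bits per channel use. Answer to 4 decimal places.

Binary erasure channel: capacity C = 1 − ε.
C = 1 − 0.1621 = 0.8379 bits per channel use.

0.8379 bits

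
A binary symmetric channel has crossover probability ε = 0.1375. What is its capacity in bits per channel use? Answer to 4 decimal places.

0.4223 bits

Binary symmetric channel: C = 1 − h₂(ε) where h₂ is the binary entropy function.
h₂(0.1375) = −0.1375·log₂0.1375 − 0.8625·log₂0.8625 = 0.5777.
C = 1 − 0.5777 = 0.4223 bits per channel use.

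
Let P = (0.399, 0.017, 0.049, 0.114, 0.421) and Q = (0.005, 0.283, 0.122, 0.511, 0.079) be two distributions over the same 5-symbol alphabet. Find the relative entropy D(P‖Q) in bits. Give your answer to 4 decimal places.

D(P‖Q) = Σ p·log₂(p/q).
  0.399·log₂(0.399/0.005) = 2.52101
  0.017·log₂(0.017/0.283) = -0.06897
  0.049·log₂(0.049/0.122) = -0.06449
  0.114·log₂(0.114/0.511) = -0.24673
  0.421·log₂(0.421/0.079) = 1.01625
D(P‖Q) = 3.1571 bits.

3.1571 bits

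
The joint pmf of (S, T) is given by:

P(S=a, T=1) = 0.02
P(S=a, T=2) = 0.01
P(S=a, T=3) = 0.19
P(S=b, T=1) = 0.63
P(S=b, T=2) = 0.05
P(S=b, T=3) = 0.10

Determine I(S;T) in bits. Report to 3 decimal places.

0.323 bits

Marginals: p(S) = (0.2200, 0.7800), p(T) = (0.6500, 0.0600, 0.2900).
I(S;T) = Σ p(x,y)·log₂[p(x,y)/(p(x)p(y))].
  (a,1): 0.02·log₂(0.1399) = -0.0568
  (a,2): 0.01·log₂(0.7576) = -0.0040
  (a,3): 0.19·log₂(2.9781) = 0.2991
  (b,1): 0.63·log₂(1.2426) = 0.1974
  (b,2): 0.05·log₂(1.0684) = 0.0048
  (b,3): 0.10·log₂(0.4421) = -0.1178
Sum = 0.323 bits.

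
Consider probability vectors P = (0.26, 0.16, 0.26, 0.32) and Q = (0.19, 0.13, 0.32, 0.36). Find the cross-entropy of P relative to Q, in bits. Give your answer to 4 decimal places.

H(P,Q) = −Σ p·log₂ q.
  −0.26·log₂(0.19) = 0.62294
  −0.16·log₂(0.13) = 0.47095
  −0.26·log₂(0.32) = 0.42740
  −0.32·log₂(0.36) = 0.47166
H(P,Q) = 1.9929 bits.

1.9929 bits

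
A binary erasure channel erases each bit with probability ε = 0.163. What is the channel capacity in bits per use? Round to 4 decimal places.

Binary erasure channel: capacity C = 1 − ε.
C = 1 − 0.163 = 0.8370 bits per channel use.

0.8370 bits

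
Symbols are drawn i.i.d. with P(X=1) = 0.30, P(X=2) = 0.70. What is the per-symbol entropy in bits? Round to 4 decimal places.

0.8813 bits

H(X) = −Σ p·log₂ p.
  −(0.30)·log₂(0.30) = 0.52109
  −(0.70)·log₂(0.70) = 0.36020
Sum: 0.52109 + 0.36020 = 0.8813 bits.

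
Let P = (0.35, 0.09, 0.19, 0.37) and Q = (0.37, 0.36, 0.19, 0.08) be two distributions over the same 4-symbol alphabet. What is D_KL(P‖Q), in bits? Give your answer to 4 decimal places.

0.6094 bits

D(P‖Q) = Σ p·log₂(p/q).
  0.35·log₂(0.35/0.37) = -0.02806
  0.09·log₂(0.09/0.36) = -0.18000
  0.19·log₂(0.19/0.19) = 0.00000
  0.37·log₂(0.37/0.08) = 0.81750
D(P‖Q) = 0.6094 bits.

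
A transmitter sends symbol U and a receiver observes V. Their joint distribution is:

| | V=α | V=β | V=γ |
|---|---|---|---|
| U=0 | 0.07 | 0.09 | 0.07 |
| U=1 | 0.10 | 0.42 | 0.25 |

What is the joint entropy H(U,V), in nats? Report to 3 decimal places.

H(U,V) = −Σ p(x,y)·ln p(x,y) over all 6 cells.
  cell (0,α): −0.07·ln0.07 = 0.1861
  cell (0,β): −0.09·ln0.09 = 0.2167
  cell (0,γ): −0.07·ln0.07 = 0.1861
  cell (1,α): −0.10·ln0.10 = 0.2303
  cell (1,β): −0.42·ln0.42 = 0.3644
  cell (1,γ): −0.25·ln0.25 = 0.3466
Sum = 1.530 nats.

1.530 nats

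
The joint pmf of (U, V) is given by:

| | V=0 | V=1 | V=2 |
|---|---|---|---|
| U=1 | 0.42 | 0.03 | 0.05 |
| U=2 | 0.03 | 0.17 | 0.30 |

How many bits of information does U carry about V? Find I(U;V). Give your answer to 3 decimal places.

Marginals: p(U) = (0.5000, 0.5000), p(V) = (0.4500, 0.2000, 0.3500).
I(U;V) = H(U) + H(V) − H(U,V).
H(U) = 1.0000, H(V) = 1.5129, H(U,V) = 2.0010.
I(U;V) = 1.0000 + 1.5129 − 2.0010 = 0.512 bits.

0.512 bits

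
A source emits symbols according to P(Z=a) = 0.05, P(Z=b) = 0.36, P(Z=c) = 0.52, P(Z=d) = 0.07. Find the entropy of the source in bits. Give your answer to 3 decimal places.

1.506 bits

H(Z) = −Σ p·log₂ p.
  −(0.05)·log₂(0.05) = 0.2161
  −(0.36)·log₂(0.36) = 0.5306
  −(0.52)·log₂(0.52) = 0.4906
  −(0.07)·log₂(0.07) = 0.2686
Sum: 0.2161 + 0.5306 + 0.4906 + 0.2686 = 1.506 bits.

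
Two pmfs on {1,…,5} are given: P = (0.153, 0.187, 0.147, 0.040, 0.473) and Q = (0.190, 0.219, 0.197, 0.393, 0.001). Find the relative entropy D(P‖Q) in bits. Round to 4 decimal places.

D(P‖Q) = Σ p·log₂(p/q).
  0.153·log₂(0.153/0.190) = -0.04781
  0.187·log₂(0.187/0.219) = -0.04262
  0.147·log₂(0.147/0.197) = -0.06209
  0.040·log₂(0.040/0.393) = -0.13186
  0.473·log₂(0.473/0.001) = 4.20293
D(P‖Q) = 3.9186 bits.

3.9186 bits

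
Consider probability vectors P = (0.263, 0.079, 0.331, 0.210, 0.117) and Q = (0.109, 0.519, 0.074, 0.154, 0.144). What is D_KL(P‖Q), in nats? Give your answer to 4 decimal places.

0.6196 nats

D(P‖Q) = Σ p·ln(p/q).
  0.263·ln(0.263/0.109) = 0.23165
  0.079·ln(0.079/0.519) = -0.14871
  0.331·ln(0.331/0.074) = 0.49586
  0.210·ln(0.210/0.154) = 0.06513
  0.117·ln(0.117/0.144) = -0.02429
D(P‖Q) = 0.6196 nats.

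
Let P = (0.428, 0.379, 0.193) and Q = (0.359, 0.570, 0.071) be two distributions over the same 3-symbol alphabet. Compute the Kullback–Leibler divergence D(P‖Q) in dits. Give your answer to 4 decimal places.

0.0493 dits

D(P‖Q) = Σ p·log₁₀(p/q).
  0.428·log₁₀(0.428/0.359) = 0.03268
  0.379·log₁₀(0.379/0.570) = -0.06717
  0.193·log₁₀(0.193/0.071) = 0.08382
D(P‖Q) = 0.0493 dits.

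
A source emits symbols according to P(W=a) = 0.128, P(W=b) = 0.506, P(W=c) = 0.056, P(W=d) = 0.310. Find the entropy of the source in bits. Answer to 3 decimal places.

H(W) = −Σ p·log₂ p.
  −(0.128)·log₂(0.128) = 0.3796
  −(0.506)·log₂(0.506) = 0.4973
  −(0.056)·log₂(0.056) = 0.2329
  −(0.310)·log₂(0.310) = 0.5238
Sum: 0.3796 + 0.4973 + 0.2329 + 0.5238 = 1.634 bits.

1.634 bits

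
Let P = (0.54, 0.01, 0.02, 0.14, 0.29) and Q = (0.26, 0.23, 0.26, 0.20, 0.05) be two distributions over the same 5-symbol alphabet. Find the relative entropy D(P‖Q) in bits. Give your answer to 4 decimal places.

D(P‖Q) = Σ p·log₂(p/q).
  0.54·log₂(0.54/0.26) = 0.56940
  0.01·log₂(0.01/0.23) = -0.04524
  0.02·log₂(0.02/0.26) = -0.07401
  0.14·log₂(0.14/0.20) = -0.07204
  0.29·log₂(0.29/0.05) = 0.73546
D(P‖Q) = 1.1136 bits.

1.1136 bits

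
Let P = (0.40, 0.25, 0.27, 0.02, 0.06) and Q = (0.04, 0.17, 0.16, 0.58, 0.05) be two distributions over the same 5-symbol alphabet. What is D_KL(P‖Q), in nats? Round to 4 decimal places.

D(P‖Q) = Σ p·ln(p/q).
  0.40·ln(0.40/0.04) = 0.92103
  0.25·ln(0.25/0.17) = 0.09642
  0.27·ln(0.27/0.16) = 0.14128
  0.02·ln(0.02/0.58) = -0.06735
  0.06·ln(0.06/0.05) = 0.01094
D(P‖Q) = 1.1023 nats.

1.1023 nats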